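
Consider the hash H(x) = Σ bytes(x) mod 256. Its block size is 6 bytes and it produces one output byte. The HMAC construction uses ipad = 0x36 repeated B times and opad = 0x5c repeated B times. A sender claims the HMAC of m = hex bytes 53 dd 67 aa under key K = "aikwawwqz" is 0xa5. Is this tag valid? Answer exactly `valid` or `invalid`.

valid

Key "aikwawwqz" = 61 69 6b 77 61 77 77 71 7a is 9 bytes > B = 6, so hash it first: H(key) = e6, then zero-pad to 6 bytes: K' = e6 00 00 00 00 00.
K' ⊕ ipad = d0 36 36 36 36 36; K' ⊕ opad = ba 5c 5c 5c 5c 5c.
Inner hash: sum = 208+54+54+54+54+54+83+221+103+170 = 1055; mod 256 = 31 → 1f.
Outer hash (recomputed tag): sum = 186+92+92+92+92+92+31 = 677; mod 256 = 165 → a5.
Recomputed tag = a5; claimed = a5 → match.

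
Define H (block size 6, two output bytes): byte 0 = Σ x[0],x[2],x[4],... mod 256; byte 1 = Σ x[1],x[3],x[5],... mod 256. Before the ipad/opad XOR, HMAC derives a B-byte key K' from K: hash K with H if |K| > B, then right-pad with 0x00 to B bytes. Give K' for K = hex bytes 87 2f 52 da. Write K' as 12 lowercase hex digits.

872f52da0000

Key hex bytes 87 2f 52 da is 4 bytes ≤ B = 6; zero-pad to 6 bytes: K' = 87 2f 52 da 00 00.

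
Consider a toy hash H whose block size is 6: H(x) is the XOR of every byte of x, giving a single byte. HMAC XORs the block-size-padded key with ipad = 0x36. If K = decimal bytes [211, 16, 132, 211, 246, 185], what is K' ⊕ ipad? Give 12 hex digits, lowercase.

Key decimal bytes [211, 16, 132, 211, 246, 185] = d3 10 84 d3 f6 b9 is exactly B = 6 bytes: K' = d3 10 84 d3 f6 b9.
XOR each byte with 0x36: d3⊕36=e5, 10⊕36=26, 84⊕36=b2, d3⊕36=e5, f6⊕36=c0, b9⊕36=8f.

e526b2e5c08f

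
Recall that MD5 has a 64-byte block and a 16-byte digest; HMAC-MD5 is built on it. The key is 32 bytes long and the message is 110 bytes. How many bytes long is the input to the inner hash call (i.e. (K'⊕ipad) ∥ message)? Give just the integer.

174

Key is 32 ≤ 64 bytes, zero-padded: |K'| = 64.
Inner input = (K'⊕ipad) ∥ m → 64 + 110 = 174 bytes.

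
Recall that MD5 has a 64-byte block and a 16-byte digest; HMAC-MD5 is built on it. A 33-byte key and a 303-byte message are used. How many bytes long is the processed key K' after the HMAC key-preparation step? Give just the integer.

64

Key is 33 ≤ 64 bytes, zero-padded: |K'| = 64.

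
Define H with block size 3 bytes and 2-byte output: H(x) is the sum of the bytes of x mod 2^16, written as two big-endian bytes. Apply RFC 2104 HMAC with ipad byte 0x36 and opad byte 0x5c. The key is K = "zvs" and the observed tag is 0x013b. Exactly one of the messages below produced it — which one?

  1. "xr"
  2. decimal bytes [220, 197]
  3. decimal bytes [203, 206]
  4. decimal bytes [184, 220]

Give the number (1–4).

Key "zvs" = 7a 76 73 is exactly B = 3 bytes: K' = 7a 76 73.
K' ⊕ ipad = 4c 40 45; K' ⊕ opad = 26 2a 2f.
m1: inner = H(4c 40 45 78 72) = 01 bb; tag = H(26 2a 2f 01 bb) = 013b ← matches
m2: inner = H(4c 40 45 dc c5) = 02 72; tag = H(26 2a 2f 02 72) = 00f3
m3: inner = H(4c 40 45 cb ce) = 02 6a; tag = H(26 2a 2f 02 6a) = 00eb
m4: inner = H(4c 40 45 b8 dc) = 02 65; tag = H(26 2a 2f 02 65) = 00e6

1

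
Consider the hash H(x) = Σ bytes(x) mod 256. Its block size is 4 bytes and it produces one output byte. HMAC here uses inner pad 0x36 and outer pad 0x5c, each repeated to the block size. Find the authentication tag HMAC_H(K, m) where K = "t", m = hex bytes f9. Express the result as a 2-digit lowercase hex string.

Key "t" = 74 is 1 byte ≤ B = 4; zero-pad to 4 bytes: K' = 74 00 00 00.
K' ⊕ ipad = 42 36 36 36.  K' ⊕ opad = 28 5c 5c 5c.
Inner input = (K'⊕ipad) ∥ m = 42 36 36 36 ∥ f9.
Inner hash: sum = 66+54+54+54+249 = 477; mod 256 = 221 → dd.
Outer input = (K'⊕opad) ∥ inner = 28 5c 5c 5c ∥ dd.
Outer hash (tag): sum = 40+92+92+92+221 = 537; mod 256 = 25 → 19.

19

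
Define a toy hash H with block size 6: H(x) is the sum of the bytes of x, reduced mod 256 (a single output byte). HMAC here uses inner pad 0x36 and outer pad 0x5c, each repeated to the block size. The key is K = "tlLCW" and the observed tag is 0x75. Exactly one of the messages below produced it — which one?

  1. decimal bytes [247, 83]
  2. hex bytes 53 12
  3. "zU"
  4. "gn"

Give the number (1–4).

Key "tlLCW" = 74 6c 4c 43 57 is 5 bytes ≤ B = 6; zero-pad to 6 bytes: K' = 74 6c 4c 43 57 00.
K' ⊕ ipad = 42 5a 7a 75 61 36; K' ⊕ opad = 28 30 10 1f 0b 5c.
m1: inner = H(42 5a 7a 75 61 36 f7 53) = 6c; tag = H(28 30 10 1f 0b 5c 6c) = 5a
m2: inner = H(42 5a 7a 75 61 36 53 12) = 87; tag = H(28 30 10 1f 0b 5c 87) = 75 ← matches
m3: inner = H(42 5a 7a 75 61 36 7a 55) = f1; tag = H(28 30 10 1f 0b 5c f1) = df
m4: inner = H(42 5a 7a 75 61 36 67 6e) = f7; tag = H(28 30 10 1f 0b 5c f7) = e5

2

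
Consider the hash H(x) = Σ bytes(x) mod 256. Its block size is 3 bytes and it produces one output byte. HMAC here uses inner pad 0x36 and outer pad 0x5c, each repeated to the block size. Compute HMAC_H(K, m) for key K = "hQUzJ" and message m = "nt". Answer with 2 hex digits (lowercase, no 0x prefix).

Key "hQUzJ" = 68 51 55 7a 4a is 5 bytes > B = 3, so hash it first: H(key) = d2, then zero-pad to 3 bytes: K' = d2 00 00.
K' ⊕ ipad = e4 36 36.  K' ⊕ opad = 8e 5c 5c.
Inner input = (K'⊕ipad) ∥ m = e4 36 36 ∥ 6e 74.
Inner hash: sum = 228+54+54+110+116 = 562; mod 256 = 50 → 32.
Outer input = (K'⊕opad) ∥ inner = 8e 5c 5c ∥ 32.
Outer hash (tag): sum = 142+92+92+50 = 376; mod 256 = 120 → 78.

78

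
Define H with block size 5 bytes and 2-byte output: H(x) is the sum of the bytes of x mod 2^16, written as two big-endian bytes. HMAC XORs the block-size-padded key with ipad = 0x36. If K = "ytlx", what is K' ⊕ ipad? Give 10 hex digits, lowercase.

Key "ytlx" = 79 74 6c 78 is 4 bytes ≤ B = 5; zero-pad to 5 bytes: K' = 79 74 6c 78 00.
XOR each byte with 0x36: 79⊕36=4f, 74⊕36=42, 6c⊕36=5a, 78⊕36=4e, 00⊕36=36.

4f425a4e36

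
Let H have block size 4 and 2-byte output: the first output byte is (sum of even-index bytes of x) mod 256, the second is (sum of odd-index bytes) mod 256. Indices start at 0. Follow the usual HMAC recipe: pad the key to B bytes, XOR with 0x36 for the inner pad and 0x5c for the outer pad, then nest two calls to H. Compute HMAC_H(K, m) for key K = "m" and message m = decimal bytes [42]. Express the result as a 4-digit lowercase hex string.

4824

Key "m" = 6d is 1 byte ≤ B = 4; zero-pad to 4 bytes: K' = 6d 00 00 00.
K' ⊕ ipad = 5b 36 36 36.  K' ⊕ opad = 31 5c 5c 5c.
Inner input = (K'⊕ipad) ∥ m = 5b 36 36 36 ∥ 2a.
Inner hash: even-index sum = 187 mod 256 = 187; odd-index sum = 108 mod 256 = 108 → bb 6c.
Outer input = (K'⊕opad) ∥ inner = 31 5c 5c 5c ∥ bb 6c.
Outer hash (tag): even-index sum = 328 mod 256 = 72; odd-index sum = 292 mod 256 = 36 → 48 24.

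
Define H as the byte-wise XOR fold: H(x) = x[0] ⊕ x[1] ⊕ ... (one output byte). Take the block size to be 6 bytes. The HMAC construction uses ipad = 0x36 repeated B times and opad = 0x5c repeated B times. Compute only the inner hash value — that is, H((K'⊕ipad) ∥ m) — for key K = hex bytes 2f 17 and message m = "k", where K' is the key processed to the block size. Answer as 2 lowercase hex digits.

Key hex bytes 2f 17 is 2 bytes ≤ B = 6; zero-pad to 6 bytes: K' = 2f 17 00 00 00 00.
K' ⊕ ipad = 19 21 36 36 36 36.
Inner input = 19 21 36 36 36 36 ∥ 6b.
Inner hash: XOR 19⊕21⊕36⊕36⊕36⊕36⊕6b = 53.

53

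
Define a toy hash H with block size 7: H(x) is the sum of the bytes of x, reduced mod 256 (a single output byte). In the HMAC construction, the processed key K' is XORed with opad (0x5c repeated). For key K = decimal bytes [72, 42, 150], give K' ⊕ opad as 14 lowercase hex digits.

Key decimal bytes [72, 42, 150] = 48 2a 96 is 3 bytes ≤ B = 7; zero-pad to 7 bytes: K' = 48 2a 96 00 00 00 00.
XOR each byte with 0x5c: 48⊕5c=14, 2a⊕5c=76, 96⊕5c=ca, 00⊕5c=5c, 00⊕5c=5c, 00⊕5c=5c, 00⊕5c=5c.

1476ca5c5c5c5c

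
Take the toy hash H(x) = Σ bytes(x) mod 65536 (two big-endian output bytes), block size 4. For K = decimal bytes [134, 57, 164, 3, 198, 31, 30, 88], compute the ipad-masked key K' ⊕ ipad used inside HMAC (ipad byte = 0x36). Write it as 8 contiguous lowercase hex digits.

Key decimal bytes [134, 57, 164, 3, 198, 31, 30, 88] = 86 39 a4 03 c6 1f 1e 58 is 8 bytes > B = 4, so hash it first: H(key) = 02 c1, then zero-pad to 4 bytes: K' = 02 c1 00 00.
XOR each byte with 0x36: 02⊕36=34, c1⊕36=f7, 00⊕36=36, 00⊕36=36.

34f73636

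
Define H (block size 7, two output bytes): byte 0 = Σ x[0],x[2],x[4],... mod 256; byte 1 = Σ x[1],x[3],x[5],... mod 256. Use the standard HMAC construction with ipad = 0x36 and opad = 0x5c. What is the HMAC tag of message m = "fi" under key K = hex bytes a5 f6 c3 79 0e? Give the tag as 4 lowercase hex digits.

Key hex bytes a5 f6 c3 79 0e is 5 bytes ≤ B = 7; zero-pad to 7 bytes: K' = a5 f6 c3 79 0e 00 00.
K' ⊕ ipad = 93 c0 f5 4f 38 36 36.  K' ⊕ opad = f9 aa 9f 25 52 5c 5c.
Inner input = (K'⊕ipad) ∥ m = 93 c0 f5 4f 38 36 36 ∥ 66 69.
Inner hash: even-index sum = 607 mod 256 = 95; odd-index sum = 427 mod 256 = 171 → 5f ab.
Outer input = (K'⊕opad) ∥ inner = f9 aa 9f 25 52 5c 5c ∥ 5f ab.
Outer hash (tag): even-index sum = 753 mod 256 = 241; odd-index sum = 394 mod 256 = 138 → f1 8a.

f18a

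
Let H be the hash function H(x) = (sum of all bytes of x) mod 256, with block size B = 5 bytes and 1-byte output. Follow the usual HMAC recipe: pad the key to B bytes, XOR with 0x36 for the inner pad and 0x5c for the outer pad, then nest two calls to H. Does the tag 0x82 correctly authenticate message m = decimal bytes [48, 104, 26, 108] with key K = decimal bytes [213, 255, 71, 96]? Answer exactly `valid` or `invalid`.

Key decimal bytes [213, 255, 71, 96] = d5 ff 47 60 is 4 bytes ≤ B = 5; zero-pad to 5 bytes: K' = d5 ff 47 60 00.
K' ⊕ ipad = e3 c9 71 56 36; K' ⊕ opad = 89 a3 1b 3c 5c.
Inner hash: sum = 227+201+113+86+54+48+104+26+108 = 967; mod 256 = 199 → c7.
Outer hash (recomputed tag): sum = 137+163+27+60+92+199 = 678; mod 256 = 166 → a6.
Recomputed tag = a6; claimed = 82 → mismatch.

invalid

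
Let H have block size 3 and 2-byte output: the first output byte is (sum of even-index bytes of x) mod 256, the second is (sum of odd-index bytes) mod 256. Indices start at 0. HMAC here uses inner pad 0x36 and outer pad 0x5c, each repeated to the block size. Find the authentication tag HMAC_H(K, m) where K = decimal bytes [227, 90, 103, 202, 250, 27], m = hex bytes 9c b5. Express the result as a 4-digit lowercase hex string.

Key decimal bytes [227, 90, 103, 202, 250, 27] = e3 5a 67 ca fa 1b is 6 bytes > B = 3, so hash it first: H(key) = 44 3f, then zero-pad to 3 bytes: K' = 44 3f 00.
K' ⊕ ipad = 72 09 36.  K' ⊕ opad = 18 63 5c.
Inner input = (K'⊕ipad) ∥ m = 72 09 36 ∥ 9c b5.
Inner hash: even-index sum = 349 mod 256 = 93; odd-index sum = 165 mod 256 = 165 → 5d a5.
Outer input = (K'⊕opad) ∥ inner = 18 63 5c ∥ 5d a5.
Outer hash (tag): even-index sum = 281 mod 256 = 25; odd-index sum = 192 mod 256 = 192 → 19 c0.

19c0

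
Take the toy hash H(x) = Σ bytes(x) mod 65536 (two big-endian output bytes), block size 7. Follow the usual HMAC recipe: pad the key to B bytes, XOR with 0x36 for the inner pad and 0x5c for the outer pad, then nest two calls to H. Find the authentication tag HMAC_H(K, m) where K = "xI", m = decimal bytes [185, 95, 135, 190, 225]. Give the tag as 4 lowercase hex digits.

Key "xI" = 78 49 is 2 bytes ≤ B = 7; zero-pad to 7 bytes: K' = 78 49 00 00 00 00 00.
K' ⊕ ipad = 4e 7f 36 36 36 36 36.  K' ⊕ opad = 24 15 5c 5c 5c 5c 5c.
Inner input = (K'⊕ipad) ∥ m = 4e 7f 36 36 36 36 36 ∥ b9 5f 87 be e1.
Inner hash: sum = 78+127+54+54+54+54+54+185+95+135+190+225 = 1305 → 05 19.
Outer input = (K'⊕opad) ∥ inner = 24 15 5c 5c 5c 5c 5c ∥ 05 19.
Outer hash (tag): sum = 36+21+92+92+92+92+92+5+25 = 547 → 02 23.

0223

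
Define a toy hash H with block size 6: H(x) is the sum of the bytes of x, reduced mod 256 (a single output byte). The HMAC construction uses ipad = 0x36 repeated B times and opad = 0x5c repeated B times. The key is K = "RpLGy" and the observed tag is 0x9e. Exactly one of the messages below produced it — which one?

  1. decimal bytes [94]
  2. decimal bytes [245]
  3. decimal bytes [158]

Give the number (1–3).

Key "RpLGy" = 52 70 4c 47 79 is 5 bytes ≤ B = 6; zero-pad to 6 bytes: K' = 52 70 4c 47 79 00.
K' ⊕ ipad = 64 46 7a 71 4f 36; K' ⊕ opad = 0e 2c 10 1b 25 5c.
m1: inner = H(64 46 7a 71 4f 36 5e) = 78; tag = H(0e 2c 10 1b 25 5c 78) = 5e
m2: inner = H(64 46 7a 71 4f 36 f5) = 0f; tag = H(0e 2c 10 1b 25 5c 0f) = f5
m3: inner = H(64 46 7a 71 4f 36 9e) = b8; tag = H(0e 2c 10 1b 25 5c b8) = 9e ← matches

3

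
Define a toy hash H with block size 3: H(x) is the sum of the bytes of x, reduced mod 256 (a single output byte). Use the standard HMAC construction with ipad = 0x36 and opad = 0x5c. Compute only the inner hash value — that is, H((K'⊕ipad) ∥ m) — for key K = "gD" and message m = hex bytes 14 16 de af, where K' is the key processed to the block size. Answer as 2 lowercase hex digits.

Key "gD" = 67 44 is 2 bytes ≤ B = 3; zero-pad to 3 bytes: K' = 67 44 00.
K' ⊕ ipad = 51 72 36.
Inner input = 51 72 36 ∥ 14 16 de af.
Inner hash: sum = 81+114+54+20+22+222+175 = 688; mod 256 = 176 → b0.

b0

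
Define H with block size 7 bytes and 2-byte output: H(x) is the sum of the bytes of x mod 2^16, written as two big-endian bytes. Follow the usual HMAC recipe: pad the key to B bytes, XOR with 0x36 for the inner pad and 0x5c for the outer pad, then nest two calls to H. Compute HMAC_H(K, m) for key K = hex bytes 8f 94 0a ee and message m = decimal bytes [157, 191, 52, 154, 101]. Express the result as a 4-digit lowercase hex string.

045c

Key hex bytes 8f 94 0a ee is 4 bytes ≤ B = 7; zero-pad to 7 bytes: K' = 8f 94 0a ee 00 00 00.
K' ⊕ ipad = b9 a2 3c d8 36 36 36.  K' ⊕ opad = d3 c8 56 b2 5c 5c 5c.
Inner input = (K'⊕ipad) ∥ m = b9 a2 3c d8 36 36 36 ∥ 9d bf 34 9a 65.
Inner hash: sum = 185+162+60+216+54+54+54+157+191+52+154+101 = 1440 → 05 a0.
Outer input = (K'⊕opad) ∥ inner = d3 c8 56 b2 5c 5c 5c ∥ 05 a0.
Outer hash (tag): sum = 211+200+86+178+92+92+92+5+160 = 1116 → 04 5c.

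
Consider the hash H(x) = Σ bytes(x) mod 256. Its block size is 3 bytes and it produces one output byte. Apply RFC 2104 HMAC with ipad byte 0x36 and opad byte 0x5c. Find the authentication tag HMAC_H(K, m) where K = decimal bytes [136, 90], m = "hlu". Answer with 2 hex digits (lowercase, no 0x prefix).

df

Key decimal bytes [136, 90] = 88 5a is 2 bytes ≤ B = 3; zero-pad to 3 bytes: K' = 88 5a 00.
K' ⊕ ipad = be 6c 36.  K' ⊕ opad = d4 06 5c.
Inner input = (K'⊕ipad) ∥ m = be 6c 36 ∥ 68 6c 75.
Inner hash: sum = 190+108+54+104+108+117 = 681; mod 256 = 169 → a9.
Outer input = (K'⊕opad) ∥ inner = d4 06 5c ∥ a9.
Outer hash (tag): sum = 212+6+92+169 = 479; mod 256 = 223 → df.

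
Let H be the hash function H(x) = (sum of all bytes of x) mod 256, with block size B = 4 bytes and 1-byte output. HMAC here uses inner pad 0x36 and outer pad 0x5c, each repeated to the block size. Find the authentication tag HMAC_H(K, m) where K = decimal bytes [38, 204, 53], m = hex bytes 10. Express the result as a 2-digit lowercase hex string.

22

Key decimal bytes [38, 204, 53] = 26 cc 35 is 3 bytes ≤ B = 4; zero-pad to 4 bytes: K' = 26 cc 35 00.
K' ⊕ ipad = 10 fa 03 36.  K' ⊕ opad = 7a 90 69 5c.
Inner input = (K'⊕ipad) ∥ m = 10 fa 03 36 ∥ 10.
Inner hash: sum = 16+250+3+54+16 = 339; mod 256 = 83 → 53.
Outer input = (K'⊕opad) ∥ inner = 7a 90 69 5c ∥ 53.
Outer hash (tag): sum = 122+144+105+92+83 = 546; mod 256 = 34 → 22.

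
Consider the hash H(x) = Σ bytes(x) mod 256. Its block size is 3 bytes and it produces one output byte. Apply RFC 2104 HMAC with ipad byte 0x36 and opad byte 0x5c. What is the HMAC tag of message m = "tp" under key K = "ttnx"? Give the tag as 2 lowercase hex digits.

Key "ttnx" = 74 74 6e 78 is 4 bytes > B = 3, so hash it first: H(key) = ce, then zero-pad to 3 bytes: K' = ce 00 00.
K' ⊕ ipad = f8 36 36.  K' ⊕ opad = 92 5c 5c.
Inner input = (K'⊕ipad) ∥ m = f8 36 36 ∥ 74 70.
Inner hash: sum = 248+54+54+116+112 = 584; mod 256 = 72 → 48.
Outer input = (K'⊕opad) ∥ inner = 92 5c 5c ∥ 48.
Outer hash (tag): sum = 146+92+92+72 = 402; mod 256 = 146 → 92.

92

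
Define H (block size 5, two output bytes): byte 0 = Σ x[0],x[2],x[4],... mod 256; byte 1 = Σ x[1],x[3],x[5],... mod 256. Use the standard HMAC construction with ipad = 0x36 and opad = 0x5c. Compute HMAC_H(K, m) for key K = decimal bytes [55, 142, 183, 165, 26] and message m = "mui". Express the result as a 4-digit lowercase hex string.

Key decimal bytes [55, 142, 183, 165, 26] = 37 8e b7 a5 1a is exactly B = 5 bytes: K' = 37 8e b7 a5 1a.
K' ⊕ ipad = 01 b8 81 93 2c.  K' ⊕ opad = 6b d2 eb f9 46.
Inner input = (K'⊕ipad) ∥ m = 01 b8 81 93 2c ∥ 6d 75 69.
Inner hash: even-index sum = 291 mod 256 = 35; odd-index sum = 545 mod 256 = 33 → 23 21.
Outer input = (K'⊕opad) ∥ inner = 6b d2 eb f9 46 ∥ 23 21.
Outer hash (tag): even-index sum = 445 mod 256 = 189; odd-index sum = 494 mod 256 = 238 → bd ee.

bdee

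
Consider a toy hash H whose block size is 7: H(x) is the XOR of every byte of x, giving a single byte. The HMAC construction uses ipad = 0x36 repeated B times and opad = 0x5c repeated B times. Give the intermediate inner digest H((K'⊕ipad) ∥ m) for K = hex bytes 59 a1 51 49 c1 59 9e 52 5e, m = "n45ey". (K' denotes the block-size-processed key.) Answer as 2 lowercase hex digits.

Key hex bytes 59 a1 51 49 c1 59 9e 52 5e is 9 bytes > B = 7, so hash it first: H(key) = ea, then zero-pad to 7 bytes: K' = ea 00 00 00 00 00 00.
K' ⊕ ipad = dc 36 36 36 36 36 36.
Inner input = dc 36 36 36 36 36 36 ∥ 6e 34 35 65 79.
Inner hash: XOR dc⊕36⊕36⊕36⊕36⊕36⊕36⊕6e⊕34⊕35⊕65⊕79 = af.

af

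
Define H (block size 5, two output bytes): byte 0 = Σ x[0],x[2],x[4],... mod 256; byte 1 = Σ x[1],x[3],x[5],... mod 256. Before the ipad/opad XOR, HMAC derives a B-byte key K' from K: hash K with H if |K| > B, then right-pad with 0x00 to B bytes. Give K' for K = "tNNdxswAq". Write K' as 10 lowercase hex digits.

|K| = 9 > B = 5, so first hash the key.
H(K): even-index sum = 546 mod 256 = 34; odd-index sum = 358 mod 256 = 102 → 22 66.
Zero-pad H(K) = 22 66 to 5 bytes: K' = 22 66 00 00 00.

2266000000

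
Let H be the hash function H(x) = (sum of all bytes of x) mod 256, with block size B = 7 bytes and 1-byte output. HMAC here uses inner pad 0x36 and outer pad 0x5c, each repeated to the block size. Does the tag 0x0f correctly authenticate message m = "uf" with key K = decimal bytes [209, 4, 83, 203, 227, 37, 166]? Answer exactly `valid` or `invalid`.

Key decimal bytes [209, 4, 83, 203, 227, 37, 166] = d1 04 53 cb e3 25 a6 is exactly B = 7 bytes: K' = d1 04 53 cb e3 25 a6.
K' ⊕ ipad = e7 32 65 fd d5 13 90; K' ⊕ opad = 8d 58 0f 97 bf 79 fa.
Inner hash: sum = 231+50+101+253+213+19+144+117+102 = 1230; mod 256 = 206 → ce.
Outer hash (recomputed tag): sum = 141+88+15+151+191+121+250+206 = 1163; mod 256 = 139 → 8b.
Recomputed tag = 8b; claimed = 0f → mismatch.

invalid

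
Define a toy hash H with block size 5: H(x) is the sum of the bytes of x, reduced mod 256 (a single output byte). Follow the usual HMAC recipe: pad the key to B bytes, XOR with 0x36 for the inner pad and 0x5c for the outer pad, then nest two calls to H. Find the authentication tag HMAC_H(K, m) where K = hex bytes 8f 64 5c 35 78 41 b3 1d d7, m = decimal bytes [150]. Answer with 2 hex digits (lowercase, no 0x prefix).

68

Key hex bytes 8f 64 5c 35 78 41 b3 1d d7 is 9 bytes > B = 5, so hash it first: H(key) = e4, then zero-pad to 5 bytes: K' = e4 00 00 00 00.
K' ⊕ ipad = d2 36 36 36 36.  K' ⊕ opad = b8 5c 5c 5c 5c.
Inner input = (K'⊕ipad) ∥ m = d2 36 36 36 36 ∥ 96.
Inner hash: sum = 210+54+54+54+54+150 = 576; mod 256 = 64 → 40.
Outer input = (K'⊕opad) ∥ inner = b8 5c 5c 5c 5c ∥ 40.
Outer hash (tag): sum = 184+92+92+92+92+64 = 616; mod 256 = 104 → 68.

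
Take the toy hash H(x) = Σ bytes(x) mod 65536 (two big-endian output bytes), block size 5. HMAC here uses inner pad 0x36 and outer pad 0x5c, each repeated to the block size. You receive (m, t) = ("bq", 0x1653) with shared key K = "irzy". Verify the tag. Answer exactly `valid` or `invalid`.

Key "irzy" = 69 72 7a 79 is 4 bytes ≤ B = 5; zero-pad to 5 bytes: K' = 69 72 7a 79 00.
K' ⊕ ipad = 5f 44 4c 4f 36; K' ⊕ opad = 35 2e 26 25 5c.
Inner hash: sum = 95+68+76+79+54+98+113 = 583 → 02 47.
Outer hash (recomputed tag): sum = 53+46+38+37+92+2+71 = 339 → 01 53.
Recomputed tag = 0153; claimed = 1653 → mismatch.

invalid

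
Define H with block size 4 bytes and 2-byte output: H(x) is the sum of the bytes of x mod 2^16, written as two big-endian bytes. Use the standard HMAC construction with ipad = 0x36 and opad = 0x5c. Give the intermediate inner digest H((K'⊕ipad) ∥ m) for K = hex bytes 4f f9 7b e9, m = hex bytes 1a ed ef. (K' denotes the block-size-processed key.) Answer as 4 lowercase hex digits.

Key hex bytes 4f f9 7b e9 is exactly B = 4 bytes: K' = 4f f9 7b e9.
K' ⊕ ipad = 79 cf 4d df.
Inner input = 79 cf 4d df ∥ 1a ed ef.
Inner hash: sum = 121+207+77+223+26+237+239 = 1130 → 04 6a.

046a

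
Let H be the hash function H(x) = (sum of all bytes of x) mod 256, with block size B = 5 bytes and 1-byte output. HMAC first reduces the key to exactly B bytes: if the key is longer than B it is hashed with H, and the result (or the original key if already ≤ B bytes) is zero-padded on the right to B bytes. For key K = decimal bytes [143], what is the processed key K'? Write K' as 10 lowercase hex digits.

8f00000000

Key decimal bytes [143] = 8f is 1 byte ≤ B = 5; zero-pad to 5 bytes: K' = 8f 00 00 00 00.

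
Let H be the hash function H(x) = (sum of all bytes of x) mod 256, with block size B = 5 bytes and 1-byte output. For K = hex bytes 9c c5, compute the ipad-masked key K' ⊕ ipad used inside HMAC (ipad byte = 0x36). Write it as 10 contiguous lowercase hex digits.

Key hex bytes 9c c5 is 2 bytes ≤ B = 5; zero-pad to 5 bytes: K' = 9c c5 00 00 00.
XOR each byte with 0x36: 9c⊕36=aa, c5⊕36=f3, 00⊕36=36, 00⊕36=36, 00⊕36=36.

aaf3363636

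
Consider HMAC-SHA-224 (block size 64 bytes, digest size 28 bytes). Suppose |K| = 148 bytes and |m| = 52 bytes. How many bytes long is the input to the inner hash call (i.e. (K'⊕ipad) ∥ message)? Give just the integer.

116

Key is 148 > 64 bytes, so it is hashed to 28 bytes then zero-padded to 64: |K'| = 64.
Inner input = (K'⊕ipad) ∥ m → 64 + 52 = 116 bytes.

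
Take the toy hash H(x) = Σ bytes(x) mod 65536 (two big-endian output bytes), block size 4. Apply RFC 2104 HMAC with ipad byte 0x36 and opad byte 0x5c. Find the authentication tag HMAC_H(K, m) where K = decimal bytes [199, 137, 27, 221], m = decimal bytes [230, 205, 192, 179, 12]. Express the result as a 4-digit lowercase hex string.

0337

Key decimal bytes [199, 137, 27, 221] = c7 89 1b dd is exactly B = 4 bytes: K' = c7 89 1b dd.
K' ⊕ ipad = f1 bf 2d eb.  K' ⊕ opad = 9b d5 47 81.
Inner input = (K'⊕ipad) ∥ m = f1 bf 2d eb ∥ e6 cd c0 b3 0c.
Inner hash: sum = 241+191+45+235+230+205+192+179+12 = 1530 → 05 fa.
Outer input = (K'⊕opad) ∥ inner = 9b d5 47 81 ∥ 05 fa.
Outer hash (tag): sum = 155+213+71+129+5+250 = 823 → 03 37.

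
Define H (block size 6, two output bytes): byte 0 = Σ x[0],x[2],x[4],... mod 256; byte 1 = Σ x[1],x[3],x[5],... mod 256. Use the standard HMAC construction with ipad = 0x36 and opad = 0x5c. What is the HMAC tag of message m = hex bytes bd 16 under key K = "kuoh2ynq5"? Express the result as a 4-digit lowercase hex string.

Key "kuoh2ynq5" = 6b 75 6f 68 32 79 6e 71 35 is 9 bytes > B = 6, so hash it first: H(key) = af c7, then zero-pad to 6 bytes: K' = af c7 00 00 00 00.
K' ⊕ ipad = 99 f1 36 36 36 36.  K' ⊕ opad = f3 9b 5c 5c 5c 5c.
Inner input = (K'⊕ipad) ∥ m = 99 f1 36 36 36 36 ∥ bd 16.
Inner hash: even-index sum = 450 mod 256 = 194; odd-index sum = 371 mod 256 = 115 → c2 73.
Outer input = (K'⊕opad) ∥ inner = f3 9b 5c 5c 5c 5c ∥ c2 73.
Outer hash (tag): even-index sum = 621 mod 256 = 109; odd-index sum = 454 mod 256 = 198 → 6d c6.

6dc6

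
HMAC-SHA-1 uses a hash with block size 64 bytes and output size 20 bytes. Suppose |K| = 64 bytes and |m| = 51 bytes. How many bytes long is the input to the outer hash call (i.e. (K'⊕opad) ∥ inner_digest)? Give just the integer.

84

Key is 64 ≤ 64 bytes, zero-padded: |K'| = 64.
Outer input = (K'⊕opad) ∥ H(inner) → 64 + 20 = 84 bytes.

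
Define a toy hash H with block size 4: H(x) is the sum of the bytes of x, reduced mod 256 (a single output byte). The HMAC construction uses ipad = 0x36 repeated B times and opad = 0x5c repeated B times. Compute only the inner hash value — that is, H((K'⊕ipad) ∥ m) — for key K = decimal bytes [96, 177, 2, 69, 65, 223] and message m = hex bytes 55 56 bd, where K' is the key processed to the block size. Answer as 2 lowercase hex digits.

58

Key decimal bytes [96, 177, 2, 69, 65, 223] = 60 b1 02 45 41 df is 6 bytes > B = 4, so hash it first: H(key) = 78, then zero-pad to 4 bytes: K' = 78 00 00 00.
K' ⊕ ipad = 4e 36 36 36.
Inner input = 4e 36 36 36 ∥ 55 56 bd.
Inner hash: sum = 78+54+54+54+85+86+189 = 600; mod 256 = 88 → 58.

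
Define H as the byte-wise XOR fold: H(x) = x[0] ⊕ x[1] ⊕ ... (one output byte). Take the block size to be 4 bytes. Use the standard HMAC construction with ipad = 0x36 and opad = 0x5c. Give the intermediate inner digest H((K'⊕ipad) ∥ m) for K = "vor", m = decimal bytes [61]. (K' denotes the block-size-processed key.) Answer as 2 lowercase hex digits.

Key "vor" = 76 6f 72 is 3 bytes ≤ B = 4; zero-pad to 4 bytes: K' = 76 6f 72 00.
K' ⊕ ipad = 40 59 44 36.
Inner input = 40 59 44 36 ∥ 3d.
Inner hash: XOR 40⊕59⊕44⊕36⊕3d = 56.

56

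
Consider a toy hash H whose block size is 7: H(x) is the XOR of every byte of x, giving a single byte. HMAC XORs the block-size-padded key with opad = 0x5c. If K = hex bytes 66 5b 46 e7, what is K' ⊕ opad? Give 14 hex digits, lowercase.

3a071abb5c5c5c

Key hex bytes 66 5b 46 e7 is 4 bytes ≤ B = 7; zero-pad to 7 bytes: K' = 66 5b 46 e7 00 00 00.
XOR each byte with 0x5c: 66⊕5c=3a, 5b⊕5c=07, 46⊕5c=1a, e7⊕5c=bb, 00⊕5c=5c, 00⊕5c=5c, 00⊕5c=5c.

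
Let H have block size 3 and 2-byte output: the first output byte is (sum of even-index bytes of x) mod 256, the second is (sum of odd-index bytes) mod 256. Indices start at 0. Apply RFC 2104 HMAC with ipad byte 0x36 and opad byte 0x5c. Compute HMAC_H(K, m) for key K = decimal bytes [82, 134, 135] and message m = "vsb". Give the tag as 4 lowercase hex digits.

Key decimal bytes [82, 134, 135] = 52 86 87 is exactly B = 3 bytes: K' = 52 86 87.
K' ⊕ ipad = 64 b0 b1.  K' ⊕ opad = 0e da db.
Inner input = (K'⊕ipad) ∥ m = 64 b0 b1 ∥ 76 73 62.
Inner hash: even-index sum = 392 mod 256 = 136; odd-index sum = 392 mod 256 = 136 → 88 88.
Outer input = (K'⊕opad) ∥ inner = 0e da db ∥ 88 88.
Outer hash (tag): even-index sum = 369 mod 256 = 113; odd-index sum = 354 mod 256 = 98 → 71 62.

7162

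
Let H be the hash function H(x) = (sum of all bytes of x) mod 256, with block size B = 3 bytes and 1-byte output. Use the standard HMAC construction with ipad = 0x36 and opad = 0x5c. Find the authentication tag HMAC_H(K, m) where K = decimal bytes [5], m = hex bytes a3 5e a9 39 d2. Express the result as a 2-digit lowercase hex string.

65

Key decimal bytes [5] = 05 is 1 byte ≤ B = 3; zero-pad to 3 bytes: K' = 05 00 00.
K' ⊕ ipad = 33 36 36.  K' ⊕ opad = 59 5c 5c.
Inner input = (K'⊕ipad) ∥ m = 33 36 36 ∥ a3 5e a9 39 d2.
Inner hash: sum = 51+54+54+163+94+169+57+210 = 852; mod 256 = 84 → 54.
Outer input = (K'⊕opad) ∥ inner = 59 5c 5c ∥ 54.
Outer hash (tag): sum = 89+92+92+84 = 357; mod 256 = 101 → 65.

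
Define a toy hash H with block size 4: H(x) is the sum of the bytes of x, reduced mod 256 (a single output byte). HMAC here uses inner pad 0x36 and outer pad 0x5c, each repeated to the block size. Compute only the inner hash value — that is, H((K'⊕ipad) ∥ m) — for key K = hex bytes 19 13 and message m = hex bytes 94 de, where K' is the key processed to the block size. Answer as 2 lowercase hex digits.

32

Key hex bytes 19 13 is 2 bytes ≤ B = 4; zero-pad to 4 bytes: K' = 19 13 00 00.
K' ⊕ ipad = 2f 25 36 36.
Inner input = 2f 25 36 36 ∥ 94 de.
Inner hash: sum = 47+37+54+54+148+222 = 562; mod 256 = 50 → 32.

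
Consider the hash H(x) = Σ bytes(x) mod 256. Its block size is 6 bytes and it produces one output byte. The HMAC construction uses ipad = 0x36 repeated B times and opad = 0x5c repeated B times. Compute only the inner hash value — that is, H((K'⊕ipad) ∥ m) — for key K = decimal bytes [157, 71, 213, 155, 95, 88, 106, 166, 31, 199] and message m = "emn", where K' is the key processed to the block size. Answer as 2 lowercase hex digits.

85

Key decimal bytes [157, 71, 213, 155, 95, 88, 106, 166, 31, 199] = 9d 47 d5 9b 5f 58 6a a6 1f c7 is 10 bytes > B = 6, so hash it first: H(key) = 01, then zero-pad to 6 bytes: K' = 01 00 00 00 00 00.
K' ⊕ ipad = 37 36 36 36 36 36.
Inner input = 37 36 36 36 36 36 ∥ 65 6d 6e.
Inner hash: sum = 55+54+54+54+54+54+101+109+110 = 645; mod 256 = 133 → 85.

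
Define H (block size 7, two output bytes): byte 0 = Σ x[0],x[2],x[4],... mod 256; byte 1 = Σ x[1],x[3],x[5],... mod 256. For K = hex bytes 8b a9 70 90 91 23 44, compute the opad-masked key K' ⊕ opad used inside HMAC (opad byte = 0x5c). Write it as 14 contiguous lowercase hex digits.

Key hex bytes 8b a9 70 90 91 23 44 is exactly B = 7 bytes: K' = 8b a9 70 90 91 23 44.
XOR each byte with 0x5c: 8b⊕5c=d7, a9⊕5c=f5, 70⊕5c=2c, 90⊕5c=cc, 91⊕5c=cd, 23⊕5c=7f, 44⊕5c=18.

d7f52ccccd7f18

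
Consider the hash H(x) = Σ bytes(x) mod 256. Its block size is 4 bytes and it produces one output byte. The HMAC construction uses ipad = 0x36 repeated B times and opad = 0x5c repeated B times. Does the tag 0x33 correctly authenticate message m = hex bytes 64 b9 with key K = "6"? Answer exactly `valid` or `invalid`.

invalid

Key "6" = 36 is 1 byte ≤ B = 4; zero-pad to 4 bytes: K' = 36 00 00 00.
K' ⊕ ipad = 00 36 36 36; K' ⊕ opad = 6a 5c 5c 5c.
Inner hash: sum = 0+54+54+54+100+185 = 447; mod 256 = 191 → bf.
Outer hash (recomputed tag): sum = 106+92+92+92+191 = 573; mod 256 = 61 → 3d.
Recomputed tag = 3d; claimed = 33 → mismatch.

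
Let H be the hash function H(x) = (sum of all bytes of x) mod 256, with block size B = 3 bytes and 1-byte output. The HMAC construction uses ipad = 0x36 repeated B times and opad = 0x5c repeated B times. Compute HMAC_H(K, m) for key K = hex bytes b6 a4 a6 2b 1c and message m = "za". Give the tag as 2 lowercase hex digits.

Key hex bytes b6 a4 a6 2b 1c is 5 bytes > B = 3, so hash it first: H(key) = 47, then zero-pad to 3 bytes: K' = 47 00 00.
K' ⊕ ipad = 71 36 36.  K' ⊕ opad = 1b 5c 5c.
Inner input = (K'⊕ipad) ∥ m = 71 36 36 ∥ 7a 61.
Inner hash: sum = 113+54+54+122+97 = 440; mod 256 = 184 → b8.
Outer input = (K'⊕opad) ∥ inner = 1b 5c 5c ∥ b8.
Outer hash (tag): sum = 27+92+92+184 = 395; mod 256 = 139 → 8b.

8b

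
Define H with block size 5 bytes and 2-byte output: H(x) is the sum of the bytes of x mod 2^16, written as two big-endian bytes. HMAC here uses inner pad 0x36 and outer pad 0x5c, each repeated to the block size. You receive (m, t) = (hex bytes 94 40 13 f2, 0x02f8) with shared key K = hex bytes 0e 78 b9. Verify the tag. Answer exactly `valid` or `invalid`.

invalid

Key hex bytes 0e 78 b9 is 3 bytes ≤ B = 5; zero-pad to 5 bytes: K' = 0e 78 b9 00 00.
K' ⊕ ipad = 38 4e 8f 36 36; K' ⊕ opad = 52 24 e5 5c 5c.
Inner hash: sum = 56+78+143+54+54+148+64+19+242 = 858 → 03 5a.
Outer hash (recomputed tag): sum = 82+36+229+92+92+3+90 = 624 → 02 70.
Recomputed tag = 0270; claimed = 02f8 → mismatch.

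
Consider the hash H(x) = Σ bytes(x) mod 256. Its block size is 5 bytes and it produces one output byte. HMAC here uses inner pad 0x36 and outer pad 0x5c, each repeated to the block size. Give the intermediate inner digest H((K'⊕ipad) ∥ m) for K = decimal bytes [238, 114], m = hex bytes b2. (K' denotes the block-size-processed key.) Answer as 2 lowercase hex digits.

70

Key decimal bytes [238, 114] = ee 72 is 2 bytes ≤ B = 5; zero-pad to 5 bytes: K' = ee 72 00 00 00.
K' ⊕ ipad = d8 44 36 36 36.
Inner input = d8 44 36 36 36 ∥ b2.
Inner hash: sum = 216+68+54+54+54+178 = 624; mod 256 = 112 → 70.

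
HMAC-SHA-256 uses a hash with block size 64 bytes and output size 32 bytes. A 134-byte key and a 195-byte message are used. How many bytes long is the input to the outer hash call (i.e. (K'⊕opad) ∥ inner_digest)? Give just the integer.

Key is 134 > 64 bytes, so it is hashed to 32 bytes then zero-padded to 64: |K'| = 64.
Outer input = (K'⊕opad) ∥ H(inner) → 64 + 32 = 96 bytes.

96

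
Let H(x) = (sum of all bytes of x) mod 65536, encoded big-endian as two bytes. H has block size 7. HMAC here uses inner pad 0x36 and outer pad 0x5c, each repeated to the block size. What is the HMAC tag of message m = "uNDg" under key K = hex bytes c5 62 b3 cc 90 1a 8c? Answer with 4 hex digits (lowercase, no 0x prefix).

04fd

Key hex bytes c5 62 b3 cc 90 1a 8c is exactly B = 7 bytes: K' = c5 62 b3 cc 90 1a 8c.
K' ⊕ ipad = f3 54 85 fa a6 2c ba.  K' ⊕ opad = 99 3e ef 90 cc 46 d0.
Inner input = (K'⊕ipad) ∥ m = f3 54 85 fa a6 2c ba ∥ 75 4e 44 67.
Inner hash: sum = 243+84+133+250+166+44+186+117+78+68+103 = 1472 → 05 c0.
Outer input = (K'⊕opad) ∥ inner = 99 3e ef 90 cc 46 d0 ∥ 05 c0.
Outer hash (tag): sum = 153+62+239+144+204+70+208+5+192 = 1277 → 04 fd.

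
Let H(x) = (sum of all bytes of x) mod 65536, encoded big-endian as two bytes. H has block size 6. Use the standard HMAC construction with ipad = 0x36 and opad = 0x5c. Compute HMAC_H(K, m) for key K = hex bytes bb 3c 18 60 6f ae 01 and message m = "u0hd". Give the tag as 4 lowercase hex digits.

02da

Key hex bytes bb 3c 18 60 6f ae 01 is 7 bytes > B = 6, so hash it first: H(key) = 02 8d, then zero-pad to 6 bytes: K' = 02 8d 00 00 00 00.
K' ⊕ ipad = 34 bb 36 36 36 36.  K' ⊕ opad = 5e d1 5c 5c 5c 5c.
Inner input = (K'⊕ipad) ∥ m = 34 bb 36 36 36 36 ∥ 75 30 68 64.
Inner hash: sum = 52+187+54+54+54+54+117+48+104+100 = 824 → 03 38.
Outer input = (K'⊕opad) ∥ inner = 5e d1 5c 5c 5c 5c ∥ 03 38.
Outer hash (tag): sum = 94+209+92+92+92+92+3+56 = 730 → 02 da.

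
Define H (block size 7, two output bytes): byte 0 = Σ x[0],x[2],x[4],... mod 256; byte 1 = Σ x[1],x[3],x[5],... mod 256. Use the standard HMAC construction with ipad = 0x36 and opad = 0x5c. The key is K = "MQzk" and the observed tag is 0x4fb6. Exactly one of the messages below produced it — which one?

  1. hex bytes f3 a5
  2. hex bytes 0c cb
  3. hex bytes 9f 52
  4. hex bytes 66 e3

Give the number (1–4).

4

Key "MQzk" = 4d 51 7a 6b is 4 bytes ≤ B = 7; zero-pad to 7 bytes: K' = 4d 51 7a 6b 00 00 00.
K' ⊕ ipad = 7b 67 4c 5d 36 36 36; K' ⊕ opad = 11 0d 26 37 5c 5c 5c.
m1: inner = H(7b 67 4c 5d 36 36 36 f3 a5) = d8 ed; tag = H(11 0d 26 37 5c 5c 5c d8 ed) = dc78
m2: inner = H(7b 67 4c 5d 36 36 36 0c cb) = fe 06; tag = H(11 0d 26 37 5c 5c 5c fe 06) = f59e
m3: inner = H(7b 67 4c 5d 36 36 36 9f 52) = 85 99; tag = H(11 0d 26 37 5c 5c 5c 85 99) = 8825
m4: inner = H(7b 67 4c 5d 36 36 36 66 e3) = 16 60; tag = H(11 0d 26 37 5c 5c 5c 16 60) = 4fb6 ← matches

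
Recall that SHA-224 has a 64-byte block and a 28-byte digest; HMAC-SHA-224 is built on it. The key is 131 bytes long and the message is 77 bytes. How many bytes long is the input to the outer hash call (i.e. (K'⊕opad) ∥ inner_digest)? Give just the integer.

92

Key is 131 > 64 bytes, so it is hashed to 28 bytes then zero-padded to 64: |K'| = 64.
Outer input = (K'⊕opad) ∥ H(inner) → 64 + 28 = 92 bytes.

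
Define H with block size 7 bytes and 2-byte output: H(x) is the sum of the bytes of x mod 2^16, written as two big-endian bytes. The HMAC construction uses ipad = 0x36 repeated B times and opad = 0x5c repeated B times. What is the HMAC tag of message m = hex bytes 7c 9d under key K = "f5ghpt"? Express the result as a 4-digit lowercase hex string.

029d

Key "f5ghpt" = 66 35 67 68 70 74 is 6 bytes ≤ B = 7; zero-pad to 7 bytes: K' = 66 35 67 68 70 74 00.
K' ⊕ ipad = 50 03 51 5e 46 42 36.  K' ⊕ opad = 3a 69 3b 34 2c 28 5c.
Inner input = (K'⊕ipad) ∥ m = 50 03 51 5e 46 42 36 ∥ 7c 9d.
Inner hash: sum = 80+3+81+94+70+66+54+124+157 = 729 → 02 d9.
Outer input = (K'⊕opad) ∥ inner = 3a 69 3b 34 2c 28 5c ∥ 02 d9.
Outer hash (tag): sum = 58+105+59+52+44+40+92+2+217 = 669 → 02 9d.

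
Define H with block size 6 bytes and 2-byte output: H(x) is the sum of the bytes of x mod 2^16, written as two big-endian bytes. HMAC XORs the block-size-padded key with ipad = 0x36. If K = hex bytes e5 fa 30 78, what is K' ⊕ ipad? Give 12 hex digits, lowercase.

Key hex bytes e5 fa 30 78 is 4 bytes ≤ B = 6; zero-pad to 6 bytes: K' = e5 fa 30 78 00 00.
XOR each byte with 0x36: e5⊕36=d3, fa⊕36=cc, 30⊕36=06, 78⊕36=4e, 00⊕36=36, 00⊕36=36.

d3cc064e3636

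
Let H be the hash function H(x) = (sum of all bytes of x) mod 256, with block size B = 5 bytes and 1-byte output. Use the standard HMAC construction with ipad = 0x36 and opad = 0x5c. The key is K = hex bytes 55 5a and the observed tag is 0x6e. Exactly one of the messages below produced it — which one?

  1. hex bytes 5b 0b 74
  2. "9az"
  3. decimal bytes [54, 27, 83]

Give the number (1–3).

1

Key hex bytes 55 5a is 2 bytes ≤ B = 5; zero-pad to 5 bytes: K' = 55 5a 00 00 00.
K' ⊕ ipad = 63 6c 36 36 36; K' ⊕ opad = 09 06 5c 5c 5c.
m1: inner = H(63 6c 36 36 36 5b 0b 74) = 4b; tag = H(09 06 5c 5c 5c 4b) = 6e ← matches
m2: inner = H(63 6c 36 36 36 39 61 7a) = 85; tag = H(09 06 5c 5c 5c 85) = a8
m3: inner = H(63 6c 36 36 36 36 1b 53) = 15; tag = H(09 06 5c 5c 5c 15) = 38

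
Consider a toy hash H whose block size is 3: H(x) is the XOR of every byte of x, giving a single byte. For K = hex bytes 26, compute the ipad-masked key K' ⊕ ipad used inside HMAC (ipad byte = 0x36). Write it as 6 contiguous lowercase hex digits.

Key hex bytes 26 is 1 byte ≤ B = 3; zero-pad to 3 bytes: K' = 26 00 00.
XOR each byte with 0x36: 26⊕36=10, 00⊕36=36, 00⊕36=36.

103636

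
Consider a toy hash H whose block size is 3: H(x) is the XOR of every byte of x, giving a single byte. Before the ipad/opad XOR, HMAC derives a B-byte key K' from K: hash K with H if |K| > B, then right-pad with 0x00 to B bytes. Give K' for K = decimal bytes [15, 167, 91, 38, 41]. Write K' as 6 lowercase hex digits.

fc0000

|K| = 5 > B = 3, so first hash the key.
H(K): XOR 0f⊕a7⊕5b⊕26⊕29 = fc.
Zero-pad H(K) = fc to 3 bytes: K' = fc 00 00.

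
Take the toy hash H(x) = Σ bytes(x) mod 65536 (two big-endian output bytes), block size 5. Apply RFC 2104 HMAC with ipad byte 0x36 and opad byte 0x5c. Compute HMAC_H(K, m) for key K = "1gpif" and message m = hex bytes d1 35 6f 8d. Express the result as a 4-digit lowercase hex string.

0195

Key "1gpif" = 31 67 70 69 66 is exactly B = 5 bytes: K' = 31 67 70 69 66.
K' ⊕ ipad = 07 51 46 5f 50.  K' ⊕ opad = 6d 3b 2c 35 3a.
Inner input = (K'⊕ipad) ∥ m = 07 51 46 5f 50 ∥ d1 35 6f 8d.
Inner hash: sum = 7+81+70+95+80+209+53+111+141 = 847 → 03 4f.
Outer input = (K'⊕opad) ∥ inner = 6d 3b 2c 35 3a ∥ 03 4f.
Outer hash (tag): sum = 109+59+44+53+58+3+79 = 405 → 01 95.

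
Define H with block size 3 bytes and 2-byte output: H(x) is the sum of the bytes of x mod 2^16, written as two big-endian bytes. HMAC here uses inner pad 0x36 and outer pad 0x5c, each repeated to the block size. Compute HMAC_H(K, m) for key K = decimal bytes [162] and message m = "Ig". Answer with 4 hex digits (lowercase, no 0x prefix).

0267

Key decimal bytes [162] = a2 is 1 byte ≤ B = 3; zero-pad to 3 bytes: K' = a2 00 00.
K' ⊕ ipad = 94 36 36.  K' ⊕ opad = fe 5c 5c.
Inner input = (K'⊕ipad) ∥ m = 94 36 36 ∥ 49 67.
Inner hash: sum = 148+54+54+73+103 = 432 → 01 b0.
Outer input = (K'⊕opad) ∥ inner = fe 5c 5c ∥ 01 b0.
Outer hash (tag): sum = 254+92+92+1+176 = 615 → 02 67.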